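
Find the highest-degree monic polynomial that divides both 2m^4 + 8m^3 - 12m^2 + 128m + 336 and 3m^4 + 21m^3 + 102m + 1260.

m^3 + 2m^2 - 10m + 84

Apply the Euclidean algorithm:
  2m^4 + 8m^3 - 12m^2 + 128m + 336 = (2/3)(3m^4 + 21m^3 + 102m + 1260) + (-6m^3 - 12m^2 + 60m - 504)
  3m^4 + 21m^3 + 102m + 1260 = (-(1/2)m - 5/2)(-6m^3 - 12m^2 + 60m - 504) + (0)
Last nonzero remainder: -6m^3 - 12m^2 + 60m - 504. Dividing through by -6 gives the monic gcd m^3 + 2m^2 - 10m + 84.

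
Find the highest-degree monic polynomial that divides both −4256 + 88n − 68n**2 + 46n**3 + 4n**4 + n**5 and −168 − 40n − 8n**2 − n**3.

28 + 2n + n**2

Repeated division with remainder:
  n**5 + 4n**4 + 46n**3 − 68n**2 + 88n − 4256 = (−n**2 + 4n − 38)(−n**3 − 8n**2 − 40n − 168) + (−380n**2 − 760n − 10640)
  −n**3 − 8n**2 − 40n − 168 = ((1/380)n + 3/190)(−380n**2 − 760n − 10640) + (0)
Last nonzero remainder: −380n**2 − 760n − 10640. Dividing through by −380 gives the monic gcd n**2 + 2n + 28.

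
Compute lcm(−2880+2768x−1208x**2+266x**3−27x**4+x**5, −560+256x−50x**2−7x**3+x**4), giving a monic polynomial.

Apply the Euclidean algorithm:
  x**5−27x**4+266x**3−1208x**2+2768x−2880 = (x−20)(x**4−7x**3−50x**2+256x−560) + (176x**3−2464x**2+8448x−14080)
  x**4−7x**3−50x**2+256x−560 = ((1/176)x+7/176)(176x**3−2464x**2+8448x−14080) + (0)
Last nonzero remainder: 176x**3−2464x**2+8448x−14080. Dividing through by 176 gives the monic gcd x**3−14x**2+48x−80.
Then lcm(f, g) = f·g / gcd(f, g); expanding and making the result monic gives the answer.

−20160+16496x−5688x**2+654x**3+77x**4−20x**5+x**6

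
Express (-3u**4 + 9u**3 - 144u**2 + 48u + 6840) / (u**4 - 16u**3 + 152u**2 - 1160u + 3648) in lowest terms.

Repeated division with remainder:
  -3u**4 + 9u**3 - 144u**2 + 48u + 6840 = (-3)(u**4 - 16u**3 + 152u**2 - 1160u + 3648) + (-39u**3 + 312u**2 - 3432u + 17784)
  u**4 - 16u**3 + 152u**2 - 1160u + 3648 = (-(1/39)u + 8/39)(-39u**3 + 312u**2 - 3432u + 17784) + (0)
Last nonzero remainder: -39u**3 + 312u**2 - 3432u + 17784. Dividing through by -39 gives the monic gcd u**3 - 8u**2 + 88u - 456.
Cancel u**3 - 8u**2 + 88u - 456 from numerator and denominator to get the reduced form.

(-3u - 15)/(u - 8)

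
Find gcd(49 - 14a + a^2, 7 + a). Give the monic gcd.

Euclidean algorithm in ℚ[a]:
  a^2 - 14a + 49 = (a - 21)(a + 7) + (196)
  a + 7 = ((1/196)a + 1/28)(196) + (0)
The last nonzero remainder is the constant 196, so the polynomials are coprime and gcd = 1.

1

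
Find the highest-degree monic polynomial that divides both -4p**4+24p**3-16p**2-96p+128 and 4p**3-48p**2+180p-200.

Repeated division with remainder:
  -4p**4+24p**3-16p**2-96p+128 = (-p-6)(4p**3-48p**2+180p-200) + (-124p**2+784p-1072)
  4p**3-48p**2+180p-200 = (-(1/31)p+176/961)(-124p**2+784p-1072) + ((1764/961)p-3528/961)
  -124p**2+784p-1072 = (-(29791/441)p+128774/441)((1764/961)p-3528/961) + (0)
Last nonzero remainder: (1764/961)p-3528/961. Dividing through by 1764/961 gives the monic gcd p-2.

p-2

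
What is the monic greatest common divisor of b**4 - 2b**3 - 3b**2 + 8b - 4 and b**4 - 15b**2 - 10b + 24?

b**2 + b - 2

Repeated division with remainder:
  b**4 - 2b**3 - 3b**2 + 8b - 4 = (b**4 - 15b**2 - 10b + 24) + (-2b**3 + 12b**2 + 18b - 28)
  b**4 - 15b**2 - 10b + 24 = (-(1/2)b - 3)(-2b**3 + 12b**2 + 18b - 28) + (30b**2 + 30b - 60)
  -2b**3 + 12b**2 + 18b - 28 = (-(1/15)b + 7/15)(30b**2 + 30b - 60) + (0)
Last nonzero remainder: 30b**2 + 30b - 60. Dividing through by 30 gives the monic gcd b**2 + b - 2.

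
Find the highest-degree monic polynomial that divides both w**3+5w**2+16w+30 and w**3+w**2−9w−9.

w+3

Euclidean algorithm in ℚ[w]:
  w**3+5w**2+16w+30 = (w**3+w**2−9w−9) + (4w**2+25w+39)
  w**3+w**2−9w−9 = ((1/4)w−21/16)(4w**2+25w+39) + ((225/16)w+675/16)
  4w**2+25w+39 = ((64/225)w+208/225)((225/16)w+675/16) + (0)
Last nonzero remainder: (225/16)w+675/16. Dividing through by 225/16 gives the monic gcd w+3.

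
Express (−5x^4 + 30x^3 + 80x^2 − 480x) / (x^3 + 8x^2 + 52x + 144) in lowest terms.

Repeated division with remainder:
  −5x^4 + 30x^3 + 80x^2 − 480x = (−5x + 70)(x^3 + 8x^2 + 52x + 144) + (−220x^2 − 3400x − 10080)
  x^3 + 8x^2 + 52x + 144 = (−(1/220)x + 41/1210)(−220x^2 − 3400x − 10080) + ((14688/121)x + 58752/121)
  −220x^2 − 3400x − 10080 = (−(6655/3672)x − 4235/204)((14688/121)x + 58752/121) + (0)
Last nonzero remainder: (14688/121)x + 58752/121. Dividing through by 14688/121 gives the monic gcd x + 4.
Cancel x + 4 from numerator and denominator to get the reduced form.

(−5x^3 + 50x^2 − 120x)/(x^2 + 4x + 36)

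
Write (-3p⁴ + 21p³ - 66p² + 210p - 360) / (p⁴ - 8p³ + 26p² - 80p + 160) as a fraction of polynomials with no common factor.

(-3p + 9)/(p - 4)

By polynomial division,
  -3p⁴ + 21p³ - 66p² + 210p - 360 = (-3)(p⁴ - 8p³ + 26p² - 80p + 160) + (-3p³ + 12p² - 30p + 120)
  p⁴ - 8p³ + 26p² - 80p + 160 = (-(1/3)p + 4/3)(-3p³ + 12p² - 30p + 120) + (0)
Last nonzero remainder: -3p³ + 12p² - 30p + 120. Dividing through by -3 gives the monic gcd p³ - 4p² + 10p - 40.
Cancel p³ - 4p² + 10p - 40 from numerator and denominator to get the reduced form.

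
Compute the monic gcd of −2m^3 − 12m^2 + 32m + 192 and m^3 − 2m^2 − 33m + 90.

Euclidean algorithm in ℚ[m]:
  −2m^3 − 12m^2 + 32m + 192 = (−2)(m^3 − 2m^2 − 33m + 90) + (−16m^2 − 34m + 372)
  m^3 − 2m^2 − 33m + 90 = (−(1/16)m + 33/128)(−16m^2 − 34m + 372) + (−(63/64)m − 189/32)
  −16m^2 − 34m + 372 = ((1024/63)m − 3968/63)(−(63/64)m − 189/32) + (0)
Last nonzero remainder: −(63/64)m − 189/32. Dividing through by −63/64 gives the monic gcd m + 6.

m + 6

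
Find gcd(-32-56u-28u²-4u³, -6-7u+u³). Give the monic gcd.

2+3u+u²

By polynomial division,
  -4u³-28u²-56u-32 = (-4)(u³-7u-6) + (-28u²-84u-56)
  u³-7u-6 = (-(1/28)u+3/28)(-28u²-84u-56) + (0)
Last nonzero remainder: -28u²-84u-56. Dividing through by -28 gives the monic gcd u²+3u+2.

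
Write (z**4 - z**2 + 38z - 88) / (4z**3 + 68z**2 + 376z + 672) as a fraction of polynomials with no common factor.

By polynomial division,
  z**4 - z**2 + 38z - 88 = ((1/4)z - 17/4)(4z**3 + 68z**2 + 376z + 672) + (194z**2 + 1468z + 2768)
  4z**3 + 68z**2 + 376z + 672 = ((2/97)z + 1830/9409)(194z**2 + 1468z + 2768) + ((314352/9409)z + 1257408/9409)
  194z**2 + 1468z + 2768 = ((912673/157176)z + 1627757/78588)((314352/9409)z + 1257408/9409) + (0)
Last nonzero remainder: (314352/9409)z + 1257408/9409. Dividing through by 314352/9409 gives the monic gcd z + 4.
Cancel z + 4 from numerator and denominator to get the reduced form.

(z**3 - 4z**2 + 15z - 22)/(4z**2 + 52z + 168)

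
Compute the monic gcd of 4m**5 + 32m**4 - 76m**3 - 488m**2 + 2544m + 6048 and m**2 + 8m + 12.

m**2 + 8m + 12

By polynomial division,
  4m**5 + 32m**4 - 76m**3 - 488m**2 + 2544m + 6048 = (4m**3 - 124m + 504)(m**2 + 8m + 12) + (0)
The last nonzero remainder m**2 + 8m + 12 is already monic.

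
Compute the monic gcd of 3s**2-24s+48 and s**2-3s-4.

s-4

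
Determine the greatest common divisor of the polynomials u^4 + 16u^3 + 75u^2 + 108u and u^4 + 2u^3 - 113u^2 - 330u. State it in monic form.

Apply the Euclidean algorithm:
  u^4 + 16u^3 + 75u^2 + 108u = (u^4 + 2u^3 - 113u^2 - 330u) + (14u^3 + 188u^2 + 438u)
  u^4 + 2u^3 - 113u^2 - 330u = ((1/14)u - 40/49)(14u^3 + 188u^2 + 438u) + ((450/49)u^2 + (1350/49)u)
  14u^3 + 188u^2 + 438u = ((343/225)u + 3577/225)((450/49)u^2 + (1350/49)u) + (0)
Last nonzero remainder: (450/49)u^2 + (1350/49)u. Dividing through by 450/49 gives the monic gcd u^2 + 3u.

u^2 + 3u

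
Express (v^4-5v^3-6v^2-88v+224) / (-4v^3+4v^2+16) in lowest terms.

(-v^3+3v^2+12v+112)/(4v^2+4v+8)

Apply the Euclidean algorithm:
  v^4-5v^3-6v^2-88v+224 = (-(1/4)v+1)(-4v^3+4v^2+16) + (-10v^2-84v+208)
  -4v^3+4v^2+16 = ((2/5)v-94/25)(-10v^2-84v+208) + (-(9976/25)v+19952/25)
  -10v^2-84v+208 = ((125/4988)v+325/1247)(-(9976/25)v+19952/25) + (0)
Last nonzero remainder: -(9976/25)v+19952/25. Dividing through by -9976/25 gives the monic gcd v-2.
Cancel v-2 from numerator and denominator to get the reduced form.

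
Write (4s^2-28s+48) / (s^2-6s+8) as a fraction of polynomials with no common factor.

(4s-12)/(s-2)

Repeated division with remainder:
  4s^2-28s+48 = (4)(s^2-6s+8) + (-4s+16)
  s^2-6s+8 = (-(1/4)s+1/2)(-4s+16) + (0)
Last nonzero remainder: -4s+16. Dividing through by -4 gives the monic gcd s-4.
Cancel s-4 from numerator and denominator to get the reduced form.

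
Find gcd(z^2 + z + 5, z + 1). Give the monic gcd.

1

Euclidean algorithm in ℚ[z]:
  z^2 + z + 5 = (z)(z + 1) + (5)
  z + 1 = ((1/5)z + 1/5)(5) + (0)
The last nonzero remainder is the constant 5, so the polynomials are coprime and gcd = 1.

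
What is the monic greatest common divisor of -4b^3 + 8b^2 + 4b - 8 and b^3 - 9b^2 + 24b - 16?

b - 1

Euclidean algorithm in ℚ[b]:
  -4b^3 + 8b^2 + 4b - 8 = (-4)(b^3 - 9b^2 + 24b - 16) + (-28b^2 + 100b - 72)
  b^3 - 9b^2 + 24b - 16 = (-(1/28)b + 19/98)(-28b^2 + 100b - 72) + ((100/49)b - 100/49)
  -28b^2 + 100b - 72 = (-(343/25)b + 882/25)((100/49)b - 100/49) + (0)
Last nonzero remainder: (100/49)b - 100/49. Dividing through by 100/49 gives the monic gcd b - 1.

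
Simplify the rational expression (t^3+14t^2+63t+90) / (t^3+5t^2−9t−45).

Euclidean algorithm in ℚ[t]:
  t^3+14t^2+63t+90 = (t^3+5t^2−9t−45) + (9t^2+72t+135)
  t^3+5t^2−9t−45 = ((1/9)t−1/3)(9t^2+72t+135) + (0)
Last nonzero remainder: 9t^2+72t+135. Dividing through by 9 gives the monic gcd t^2+8t+15.
Cancel t^2+8t+15 from numerator and denominator to get the reduced form.

(t+6)/(t−3)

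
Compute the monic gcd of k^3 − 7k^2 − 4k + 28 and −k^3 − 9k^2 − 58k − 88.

k + 2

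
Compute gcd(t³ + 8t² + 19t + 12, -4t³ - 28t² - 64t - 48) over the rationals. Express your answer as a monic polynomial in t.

By polynomial division,
  t³ + 8t² + 19t + 12 = (-1/4)(-4t³ - 28t² - 64t - 48) + (t² + 3t)
  -4t³ - 28t² - 64t - 48 = (-4t - 16)(t² + 3t) + (-16t - 48)
  t² + 3t = (-(1/16)t)(-16t - 48) + (0)
Last nonzero remainder: -16t - 48. Dividing through by -16 gives the monic gcd t + 3.

t + 3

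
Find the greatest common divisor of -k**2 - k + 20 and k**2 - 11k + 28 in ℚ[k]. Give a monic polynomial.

Apply the Euclidean algorithm:
  -k**2 - k + 20 = (-1)(k**2 - 11k + 28) + (-12k + 48)
  k**2 - 11k + 28 = (-(1/12)k + 7/12)(-12k + 48) + (0)
Last nonzero remainder: -12k + 48. Dividing through by -12 gives the monic gcd k - 4.

k - 4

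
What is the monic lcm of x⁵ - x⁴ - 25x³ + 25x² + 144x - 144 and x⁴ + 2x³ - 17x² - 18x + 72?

x⁶ - 3x⁵ - 23x⁴ + 75x³ + 94x² - 432x + 288

Repeated division with remainder:
  x⁵ - x⁴ - 25x³ + 25x² + 144x - 144 = (x - 3)(x⁴ + 2x³ - 17x² - 18x + 72) + (-2x³ - 8x² + 18x + 72)
  x⁴ + 2x³ - 17x² - 18x + 72 = (-(1/2)x + 1)(-2x³ - 8x² + 18x + 72) + (0)
Last nonzero remainder: -2x³ - 8x² + 18x + 72. Dividing through by -2 gives the monic gcd x³ + 4x² - 9x - 36.
Then lcm(f, g) = f·g / gcd(f, g); expanding and making the result monic gives the answer.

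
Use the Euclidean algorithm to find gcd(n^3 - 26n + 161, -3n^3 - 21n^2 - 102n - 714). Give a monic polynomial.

Repeated division with remainder:
  n^3 - 26n + 161 = (-1/3)(-3n^3 - 21n^2 - 102n - 714) + (-7n^2 - 60n - 77)
  -3n^3 - 21n^2 - 102n - 714 = ((3/7)n - 33/49)(-7n^2 - 60n - 77) + (-(5361/49)n - 5361/7)
  -7n^2 - 60n - 77 = ((343/5361)n + 539/5361)(-(5361/49)n - 5361/7) + (0)
Last nonzero remainder: -(5361/49)n - 5361/7. Dividing through by -5361/49 gives the monic gcd n + 7.

n + 7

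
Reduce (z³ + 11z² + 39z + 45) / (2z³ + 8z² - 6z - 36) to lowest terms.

By polynomial division,
  z³ + 11z² + 39z + 45 = (1/2)(2z³ + 8z² - 6z - 36) + (7z² + 42z + 63)
  2z³ + 8z² - 6z - 36 = ((2/7)z - 4/7)(7z² + 42z + 63) + (0)
Last nonzero remainder: 7z² + 42z + 63. Dividing through by 7 gives the monic gcd z² + 6z + 9.
Cancel z² + 6z + 9 from numerator and denominator to get the reduced form.

(z + 5)/(2z - 4)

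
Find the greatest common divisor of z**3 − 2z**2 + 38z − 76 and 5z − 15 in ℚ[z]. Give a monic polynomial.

Euclidean algorithm in ℚ[z]:
  z**3 − 2z**2 + 38z − 76 = ((1/5)z**2 + (1/5)z + 41/5)(5z − 15) + (47)
  5z − 15 = ((5/47)z − 15/47)(47) + (0)
The last nonzero remainder is the constant 47, so the polynomials are coprime and gcd = 1.

1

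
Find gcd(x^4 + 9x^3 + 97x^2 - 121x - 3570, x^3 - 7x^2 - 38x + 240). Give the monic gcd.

Apply the Euclidean algorithm:
  x^4 + 9x^3 + 97x^2 - 121x - 3570 = (x + 16)(x^3 - 7x^2 - 38x + 240) + (247x^2 + 247x - 7410)
  x^3 - 7x^2 - 38x + 240 = ((1/247)x - 8/247)(247x^2 + 247x - 7410) + (0)
Last nonzero remainder: 247x^2 + 247x - 7410. Dividing through by 247 gives the monic gcd x^2 + x - 30.

x^2 + x - 30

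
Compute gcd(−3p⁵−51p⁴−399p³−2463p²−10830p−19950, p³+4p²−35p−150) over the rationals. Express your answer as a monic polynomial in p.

p²+10p+25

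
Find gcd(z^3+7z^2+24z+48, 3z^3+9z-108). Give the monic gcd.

z^2+3z+12

Repeated division with remainder:
  z^3+7z^2+24z+48 = (1/3)(3z^3+9z-108) + (7z^2+21z+84)
  3z^3+9z-108 = ((3/7)z-9/7)(7z^2+21z+84) + (0)
Last nonzero remainder: 7z^2+21z+84. Dividing through by 7 gives the monic gcd z^2+3z+12.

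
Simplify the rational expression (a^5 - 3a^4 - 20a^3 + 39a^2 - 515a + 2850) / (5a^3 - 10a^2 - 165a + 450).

(a^3 - 4a^2 + 14a - 95)/(5a - 15)

Euclidean algorithm in ℚ[a]:
  a^5 - 3a^4 - 20a^3 + 39a^2 - 515a + 2850 = ((1/5)a^2 - (1/5)a + 11/5)(5a^3 - 10a^2 - 165a + 450) + (-62a^2 - 62a + 1860)
  5a^3 - 10a^2 - 165a + 450 = (-(5/62)a + 15/62)(-62a^2 - 62a + 1860) + (0)
Last nonzero remainder: -62a^2 - 62a + 1860. Dividing through by -62 gives the monic gcd a^2 + a - 30.
Cancel a^2 + a - 30 from numerator and denominator to get the reduced form.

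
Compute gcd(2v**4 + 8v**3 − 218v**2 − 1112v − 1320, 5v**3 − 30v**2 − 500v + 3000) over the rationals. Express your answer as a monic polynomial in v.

v + 10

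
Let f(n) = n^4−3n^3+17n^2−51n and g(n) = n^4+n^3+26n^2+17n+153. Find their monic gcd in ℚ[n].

Euclidean algorithm in ℚ[n]:
  n^4−3n^3+17n^2−51n = (n^4+n^3+26n^2+17n+153) + (−4n^3−9n^2−68n−153)
  n^4+n^3+26n^2+17n+153 = (−(1/4)n+5/16)(−4n^3−9n^2−68n−153) + ((189/16)n^2+3213/16)
  −4n^3−9n^2−68n−153 = (−(64/189)n−16/21)((189/16)n^2+3213/16) + (0)
Last nonzero remainder: (189/16)n^2+3213/16. Dividing through by 189/16 gives the monic gcd n^2+17.

n^2+17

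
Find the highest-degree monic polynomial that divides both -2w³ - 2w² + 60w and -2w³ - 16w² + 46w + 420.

Apply the Euclidean algorithm:
  -2w³ - 2w² + 60w = (-2w³ - 16w² + 46w + 420) + (14w² + 14w - 420)
  -2w³ - 16w² + 46w + 420 = (-(1/7)w - 1)(14w² + 14w - 420) + (0)
Last nonzero remainder: 14w² + 14w - 420. Dividing through by 14 gives the monic gcd w² + w - 30.

w² + w - 30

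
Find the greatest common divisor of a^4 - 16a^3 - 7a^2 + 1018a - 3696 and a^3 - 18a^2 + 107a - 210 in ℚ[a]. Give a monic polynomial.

By polynomial division,
  a^4 - 16a^3 - 7a^2 + 1018a - 3696 = (a + 2)(a^3 - 18a^2 + 107a - 210) + (-78a^2 + 1014a - 3276)
  a^3 - 18a^2 + 107a - 210 = (-(1/78)a + 5/78)(-78a^2 + 1014a - 3276) + (0)
Last nonzero remainder: -78a^2 + 1014a - 3276. Dividing through by -78 gives the monic gcd a^2 - 13a + 42.

a^2 - 13a + 42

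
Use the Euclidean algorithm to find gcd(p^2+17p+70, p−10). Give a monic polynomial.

1

Euclidean algorithm in ℚ[p]:
  p^2+17p+70 = (p+27)(p−10) + (340)
  p−10 = ((1/340)p−1/34)(340) + (0)
The last nonzero remainder is the constant 340, so the polynomials are coprime and gcd = 1.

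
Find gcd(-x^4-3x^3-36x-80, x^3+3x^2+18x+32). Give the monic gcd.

Apply the Euclidean algorithm:
  -x^4-3x^3-36x-80 = (-x)(x^3+3x^2+18x+32) + (18x^2-4x-80)
  x^3+3x^2+18x+32 = ((1/18)x+29/162)(18x^2-4x-80) + ((1876/81)x+3752/81)
  18x^2-4x-80 = ((729/938)x-810/469)((1876/81)x+3752/81) + (0)
Last nonzero remainder: (1876/81)x+3752/81. Dividing through by 1876/81 gives the monic gcd x+2.

x+2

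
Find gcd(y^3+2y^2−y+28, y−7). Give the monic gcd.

1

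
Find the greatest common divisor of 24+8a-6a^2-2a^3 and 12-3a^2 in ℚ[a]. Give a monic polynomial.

-4+a^2

Repeated division with remainder:
  -2a^3-6a^2+8a+24 = ((2/3)a+2)(-3a^2+12) + (0)
Last nonzero remainder: -3a^2+12. Dividing through by -3 gives the monic gcd a^2-4.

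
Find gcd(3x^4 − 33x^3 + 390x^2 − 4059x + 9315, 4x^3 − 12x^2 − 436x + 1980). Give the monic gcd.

x − 9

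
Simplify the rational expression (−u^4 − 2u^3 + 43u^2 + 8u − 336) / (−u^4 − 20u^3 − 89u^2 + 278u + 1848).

By polynomial division,
  −u^4 − 2u^3 + 43u^2 + 8u − 336 = (−u^4 − 20u^3 − 89u^2 + 278u + 1848) + (18u^3 + 132u^2 − 270u − 2184)
  −u^4 − 20u^3 − 89u^2 + 278u + 1848 = (−(1/18)u − 19/27)(18u^3 + 132u^2 − 270u − 2184) + (−(100/9)u^2 − (100/3)u + 2800/9)
  18u^3 + 132u^2 − 270u − 2184 = (−(81/50)u − 351/50)(−(100/9)u^2 − (100/3)u + 2800/9) + (0)
Last nonzero remainder: −(100/9)u^2 − (100/3)u + 2800/9. Dividing through by −100/9 gives the monic gcd u^2 + 3u − 28.
Cancel u^2 + 3u − 28 from numerator and denominator to get the reduced form.

(u^2 − u − 12)/(u^2 + 17u + 66)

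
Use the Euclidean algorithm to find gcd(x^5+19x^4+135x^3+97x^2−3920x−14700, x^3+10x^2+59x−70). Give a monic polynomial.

Apply the Euclidean algorithm:
  x^5+19x^4+135x^3+97x^2−3920x−14700 = (x^2+9x−14)(x^3+10x^2+59x−70) + (−224x^2−2464x−15680)
  x^3+10x^2+59x−70 = (−(1/224)x+1/224)(−224x^2−2464x−15680) + (0)
Last nonzero remainder: −224x^2−2464x−15680. Dividing through by −224 gives the monic gcd x^2+11x+70.

x^2+11x+70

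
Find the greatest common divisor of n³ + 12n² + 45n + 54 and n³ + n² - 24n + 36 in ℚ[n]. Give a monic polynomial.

Repeated division with remainder:
  n³ + 12n² + 45n + 54 = (n³ + n² - 24n + 36) + (11n² + 69n + 18)
  n³ + n² - 24n + 36 = ((1/11)n - 58/121)(11n² + 69n + 18) + ((900/121)n + 5400/121)
  11n² + 69n + 18 = ((1331/900)n + 121/300)((900/121)n + 5400/121) + (0)
Last nonzero remainder: (900/121)n + 5400/121. Dividing through by 900/121 gives the monic gcd n + 6.

n + 6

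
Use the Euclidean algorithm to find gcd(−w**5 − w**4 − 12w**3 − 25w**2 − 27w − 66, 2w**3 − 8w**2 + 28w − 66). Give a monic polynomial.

Repeated division with remainder:
  −w**5 − w**4 − 12w**3 − 25w**2 − 27w − 66 = (−(1/2)w**2 − (5/2)w − 9)(2w**3 − 8w**2 + 28w − 66) + (−60w**2 + 60w − 660)
  2w**3 − 8w**2 + 28w − 66 = (−(1/30)w + 1/10)(−60w**2 + 60w − 660) + (0)
Last nonzero remainder: −60w**2 + 60w − 660. Dividing through by −60 gives the monic gcd w**2 − w + 11.

w**2 − w + 11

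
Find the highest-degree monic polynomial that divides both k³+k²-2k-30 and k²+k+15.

1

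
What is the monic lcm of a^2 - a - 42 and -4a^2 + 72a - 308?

Euclidean algorithm in ℚ[a]:
  a^2 - a - 42 = (-1/4)(-4a^2 + 72a - 308) + (17a - 119)
  -4a^2 + 72a - 308 = (-(4/17)a + 44/17)(17a - 119) + (0)
Last nonzero remainder: 17a - 119. Dividing through by 17 gives the monic gcd a - 7.
Then lcm(f, g) = f·g / gcd(f, g); expanding and making the result monic gives the answer.

a^3 - 12a^2 - 31a + 462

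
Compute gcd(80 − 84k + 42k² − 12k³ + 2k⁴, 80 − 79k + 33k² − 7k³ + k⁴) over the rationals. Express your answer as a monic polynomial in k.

5 − 4k + k²

Euclidean algorithm in ℚ[k]:
  2k⁴ − 12k³ + 42k² − 84k + 80 = (2)(k⁴ − 7k³ + 33k² − 79k + 80) + (2k³ − 24k² + 74k − 80)
  k⁴ − 7k³ + 33k² − 79k + 80 = ((1/2)k + 5/2)(2k³ − 24k² + 74k − 80) + (56k² − 224k + 280)
  2k³ − 24k² + 74k − 80 = ((1/28)k − 2/7)(56k² − 224k + 280) + (0)
Last nonzero remainder: 56k² − 224k + 280. Dividing through by 56 gives the monic gcd k² − 4k + 5.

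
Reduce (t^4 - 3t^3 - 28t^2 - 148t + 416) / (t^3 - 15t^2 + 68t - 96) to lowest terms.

(t^3 + 5t^2 + 12t - 52)/(t^2 - 7t + 12)

By polynomial division,
  t^4 - 3t^3 - 28t^2 - 148t + 416 = (t + 12)(t^3 - 15t^2 + 68t - 96) + (84t^2 - 868t + 1568)
  t^3 - 15t^2 + 68t - 96 = ((1/84)t - 1/18)(84t^2 - 868t + 1568) + ((10/9)t - 80/9)
  84t^2 - 868t + 1568 = ((378/5)t - 882/5)((10/9)t - 80/9) + (0)
Last nonzero remainder: (10/9)t - 80/9. Dividing through by 10/9 gives the monic gcd t - 8.
Cancel t - 8 from numerator and denominator to get the reduced form.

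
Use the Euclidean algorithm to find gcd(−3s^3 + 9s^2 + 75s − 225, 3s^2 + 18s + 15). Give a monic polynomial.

s + 5

Euclidean algorithm in ℚ[s]:
  −3s^3 + 9s^2 + 75s − 225 = (−s + 9)(3s^2 + 18s + 15) + (−72s − 360)
  3s^2 + 18s + 15 = (−(1/24)s − 1/24)(−72s − 360) + (0)
Last nonzero remainder: −72s − 360. Dividing through by −72 gives the monic gcd s + 5.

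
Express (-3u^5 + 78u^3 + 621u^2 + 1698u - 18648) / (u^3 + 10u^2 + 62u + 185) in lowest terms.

(-3u^3 + 15u^2 + 114u - 504)/(u + 5)

By polynomial division,
  -3u^5 + 78u^3 + 621u^2 + 1698u - 18648 = (-3u^2 + 30u - 36)(u^3 + 10u^2 + 62u + 185) + (-324u^2 - 1620u - 11988)
  u^3 + 10u^2 + 62u + 185 = (-(1/324)u - 5/324)(-324u^2 - 1620u - 11988) + (0)
Last nonzero remainder: -324u^2 - 1620u - 11988. Dividing through by -324 gives the monic gcd u^2 + 5u + 37.
Cancel u^2 + 5u + 37 from numerator and denominator to get the reduced form.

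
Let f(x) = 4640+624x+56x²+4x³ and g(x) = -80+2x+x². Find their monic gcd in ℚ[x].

Repeated division with remainder:
  4x³+56x²+624x+4640 = (4x+48)(x²+2x-80) + (848x+8480)
  x²+2x-80 = ((1/848)x-1/106)(848x+8480) + (0)
Last nonzero remainder: 848x+8480. Dividing through by 848 gives the monic gcd x+10.

10+x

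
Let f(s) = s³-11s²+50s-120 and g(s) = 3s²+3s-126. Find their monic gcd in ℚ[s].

s-6

By polynomial division,
  s³-11s²+50s-120 = ((1/3)s-4)(3s²+3s-126) + (104s-624)
  3s²+3s-126 = ((3/104)s+21/104)(104s-624) + (0)
Last nonzero remainder: 104s-624. Dividing through by 104 gives the monic gcd s-6.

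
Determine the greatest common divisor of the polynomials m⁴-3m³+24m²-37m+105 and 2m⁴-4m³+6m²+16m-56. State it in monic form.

m²-2m+7

Apply the Euclidean algorithm:
  m⁴-3m³+24m²-37m+105 = (1/2)(2m⁴-4m³+6m²+16m-56) + (-m³+21m²-45m+133)
  2m⁴-4m³+6m²+16m-56 = (-2m-38)(-m³+21m²-45m+133) + (714m²-1428m+4998)
  -m³+21m²-45m+133 = (-(1/714)m+19/714)(714m²-1428m+4998) + (0)
Last nonzero remainder: 714m²-1428m+4998. Dividing through by 714 gives the monic gcd m²-2m+7.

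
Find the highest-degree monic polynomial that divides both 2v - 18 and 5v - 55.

Repeated division with remainder:
  2v - 18 = (2/5)(5v - 55) + (4)
  5v - 55 = ((5/4)v - 55/4)(4) + (0)
The last nonzero remainder is the constant 4, so the polynomials are coprime and gcd = 1.

1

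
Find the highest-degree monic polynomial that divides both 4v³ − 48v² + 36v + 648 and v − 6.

v − 6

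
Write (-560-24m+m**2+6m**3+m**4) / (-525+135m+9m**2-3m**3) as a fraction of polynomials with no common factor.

(80-8m+m**2-m**3)/(75-30m+3m**2)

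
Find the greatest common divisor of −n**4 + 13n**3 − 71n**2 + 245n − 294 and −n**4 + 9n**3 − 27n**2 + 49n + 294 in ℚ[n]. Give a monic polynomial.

Euclidean algorithm in ℚ[n]:
  −n**4 + 13n**3 − 71n**2 + 245n − 294 = (−n**4 + 9n**3 − 27n**2 + 49n + 294) + (4n**3 − 44n**2 + 196n − 588)
  −n**4 + 9n**3 − 27n**2 + 49n + 294 = (−(1/4)n − 1/2)(4n**3 − 44n**2 + 196n − 588) + (0)
Last nonzero remainder: 4n**3 − 44n**2 + 196n − 588. Dividing through by 4 gives the monic gcd n**3 − 11n**2 + 49n − 147.

n**3 − 11n**2 + 49n − 147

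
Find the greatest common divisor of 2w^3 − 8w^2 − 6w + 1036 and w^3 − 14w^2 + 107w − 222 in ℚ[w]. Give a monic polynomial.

By polynomial division,
  2w^3 − 8w^2 − 6w + 1036 = (2)(w^3 − 14w^2 + 107w − 222) + (20w^2 − 220w + 1480)
  w^3 − 14w^2 + 107w − 222 = ((1/20)w − 3/20)(20w^2 − 220w + 1480) + (0)
Last nonzero remainder: 20w^2 − 220w + 1480. Dividing through by 20 gives the monic gcd w^2 − 11w + 74.

w^2 − 11w + 74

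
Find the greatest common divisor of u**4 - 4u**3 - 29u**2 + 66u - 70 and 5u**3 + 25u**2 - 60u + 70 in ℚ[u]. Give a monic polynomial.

Repeated division with remainder:
  u**4 - 4u**3 - 29u**2 + 66u - 70 = ((1/5)u - 9/5)(5u**3 + 25u**2 - 60u + 70) + (28u**2 - 56u + 56)
  5u**3 + 25u**2 - 60u + 70 = ((5/28)u + 5/4)(28u**2 - 56u + 56) + (0)
Last nonzero remainder: 28u**2 - 56u + 56. Dividing through by 28 gives the monic gcd u**2 - 2u + 2.

u**2 - 2u + 2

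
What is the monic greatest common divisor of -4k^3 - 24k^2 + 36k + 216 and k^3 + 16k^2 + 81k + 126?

Euclidean algorithm in ℚ[k]:
  -4k^3 - 24k^2 + 36k + 216 = (-4)(k^3 + 16k^2 + 81k + 126) + (40k^2 + 360k + 720)
  k^3 + 16k^2 + 81k + 126 = ((1/40)k + 7/40)(40k^2 + 360k + 720) + (0)
Last nonzero remainder: 40k^2 + 360k + 720. Dividing through by 40 gives the monic gcd k^2 + 9k + 18.

k^2 + 9k + 18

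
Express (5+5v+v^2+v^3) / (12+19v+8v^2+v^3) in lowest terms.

(5+v^2)/(12+7v+v^2)

By polynomial division,
  v^3+v^2+5v+5 = (v^3+8v^2+19v+12) + (-7v^2-14v-7)
  v^3+8v^2+19v+12 = (-(1/7)v-6/7)(-7v^2-14v-7) + (6v+6)
  -7v^2-14v-7 = (-(7/6)v-7/6)(6v+6) + (0)
Last nonzero remainder: 6v+6. Dividing through by 6 gives the monic gcd v+1.
Cancel v+1 from numerator and denominator to get the reduced form.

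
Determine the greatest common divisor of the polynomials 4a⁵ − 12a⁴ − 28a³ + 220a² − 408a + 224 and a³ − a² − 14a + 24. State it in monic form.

a² + 2a − 8

Euclidean algorithm in ℚ[a]:
  4a⁵ − 12a⁴ − 28a³ + 220a² − 408a + 224 = (4a² − 8a + 20)(a³ − a² − 14a + 24) + (32a² + 64a − 256)
  a³ − a² − 14a + 24 = ((1/32)a − 3/32)(32a² + 64a − 256) + (0)
Last nonzero remainder: 32a² + 64a − 256. Dividing through by 32 gives the monic gcd a² + 2a − 8.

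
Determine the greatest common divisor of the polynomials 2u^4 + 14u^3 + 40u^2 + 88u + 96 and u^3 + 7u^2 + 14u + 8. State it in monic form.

u^2 + 6u + 8

By polynomial division,
  2u^4 + 14u^3 + 40u^2 + 88u + 96 = (2u)(u^3 + 7u^2 + 14u + 8) + (12u^2 + 72u + 96)
  u^3 + 7u^2 + 14u + 8 = ((1/12)u + 1/12)(12u^2 + 72u + 96) + (0)
Last nonzero remainder: 12u^2 + 72u + 96. Dividing through by 12 gives the monic gcd u^2 + 6u + 8.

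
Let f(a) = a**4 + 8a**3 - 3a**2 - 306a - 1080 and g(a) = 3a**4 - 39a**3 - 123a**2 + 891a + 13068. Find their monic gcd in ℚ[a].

a**2 + 9a + 36

Repeated division with remainder:
  a**4 + 8a**3 - 3a**2 - 306a - 1080 = (1/3)(3a**4 - 39a**3 - 123a**2 + 891a + 13068) + (21a**3 + 38a**2 - 603a - 5436)
  3a**4 - 39a**3 - 123a**2 + 891a + 13068 = ((1/7)a - 311/147)(21a**3 + 38a**2 - 603a - 5436) + ((6400/147)a**2 + (19200/49)a + 76800/49)
  21a**3 + 38a**2 - 603a - 5436 = ((3087/6400)a - 22197/6400)((6400/147)a**2 + (19200/49)a + 76800/49) + (0)
Last nonzero remainder: (6400/147)a**2 + (19200/49)a + 76800/49. Dividing through by 6400/147 gives the monic gcd a**2 + 9a + 36.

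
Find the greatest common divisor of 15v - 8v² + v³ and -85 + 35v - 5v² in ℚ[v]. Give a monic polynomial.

1

Apply the Euclidean algorithm:
  v³ - 8v² + 15v = (-(1/5)v + 1/5)(-5v² + 35v - 85) + (-9v + 17)
  -5v² + 35v - 85 = ((5/9)v - 230/81)(-9v + 17) + (-2975/81)
  -9v + 17 = ((729/2975)v - 81/175)(-2975/81) + (0)
The last nonzero remainder is the constant -2975/81, so the polynomials are coprime and gcd = 1.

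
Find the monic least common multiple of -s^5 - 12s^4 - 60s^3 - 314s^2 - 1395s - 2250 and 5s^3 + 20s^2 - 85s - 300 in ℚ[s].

Euclidean algorithm in ℚ[s]:
  -s^5 - 12s^4 - 60s^3 - 314s^2 - 1395s - 2250 = (-(1/5)s^2 - (8/5)s - 9)(5s^3 + 20s^2 - 85s - 300) + (-330s^2 - 2640s - 4950)
  5s^3 + 20s^2 - 85s - 300 = (-(1/66)s + 2/33)(-330s^2 - 2640s - 4950) + (0)
Last nonzero remainder: -330s^2 - 2640s - 4950. Dividing through by -330 gives the monic gcd s^2 + 8s + 15.
Then lcm(f, g) = f·g / gcd(f, g); expanding and making the result monic gives the answer.

s^6 + 8s^5 + 12s^4 + 74s^3 + 139s^2 - 3330s - 9000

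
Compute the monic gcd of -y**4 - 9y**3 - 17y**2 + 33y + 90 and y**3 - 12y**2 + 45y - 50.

Repeated division with remainder:
  -y**4 - 9y**3 - 17y**2 + 33y + 90 = (-y - 21)(y**3 - 12y**2 + 45y - 50) + (-224y**2 + 928y - 960)
  y**3 - 12y**2 + 45y - 50 = (-(1/224)y + 55/1568)(-224y**2 + 928y - 960) + ((400/49)y - 800/49)
  -224y**2 + 928y - 960 = (-(686/25)y + 294/5)((400/49)y - 800/49) + (0)
Last nonzero remainder: (400/49)y - 800/49. Dividing through by 400/49 gives the monic gcd y - 2.

y - 2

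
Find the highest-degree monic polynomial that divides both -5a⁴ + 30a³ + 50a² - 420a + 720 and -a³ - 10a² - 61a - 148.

a + 4

By polynomial division,
  -5a⁴ + 30a³ + 50a² - 420a + 720 = (5a - 80)(-a³ - 10a² - 61a - 148) + (-445a² - 4560a - 11120)
  -a³ - 10a² - 61a - 148 = ((1/445)a - 22/39605)(-445a² - 4560a - 11120) + (-(305309/7921)a - 1221236/7921)
  -445a² - 4560a - 11120 = ((3524845/305309)a + 22020380/305309)(-(305309/7921)a - 1221236/7921) + (0)
Last nonzero remainder: -(305309/7921)a - 1221236/7921. Dividing through by -305309/7921 gives the monic gcd a + 4.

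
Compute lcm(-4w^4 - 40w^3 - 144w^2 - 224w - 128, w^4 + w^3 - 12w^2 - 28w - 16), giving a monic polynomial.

Apply the Euclidean algorithm:
  -4w^4 - 40w^3 - 144w^2 - 224w - 128 = (-4)(w^4 + w^3 - 12w^2 - 28w - 16) + (-36w^3 - 192w^2 - 336w - 192)
  w^4 + w^3 - 12w^2 - 28w - 16 = (-(1/36)w + 13/108)(-36w^3 - 192w^2 - 336w - 192) + ((16/9)w^2 + (64/9)w + 64/9)
  -36w^3 - 192w^2 - 336w - 192 = (-(81/4)w - 27)((16/9)w^2 + (64/9)w + 64/9) + (0)
Last nonzero remainder: (16/9)w^2 + (64/9)w + 64/9. Dividing through by 16/9 gives the monic gcd w^2 + 4w + 4.
Then lcm(f, g) = f·g / gcd(f, g); expanding and making the result monic gives the answer.

w^6 + 7w^5 + 2w^4 - 92w^3 - 280w^2 - 320w - 128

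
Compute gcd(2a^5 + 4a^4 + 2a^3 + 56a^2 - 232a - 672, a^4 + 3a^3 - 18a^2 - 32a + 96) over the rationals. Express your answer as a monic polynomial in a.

Euclidean algorithm in ℚ[a]:
  2a^5 + 4a^4 + 2a^3 + 56a^2 - 232a - 672 = (2a - 2)(a^4 + 3a^3 - 18a^2 - 32a + 96) + (44a^3 + 84a^2 - 488a - 480)
  a^4 + 3a^3 - 18a^2 - 32a + 96 = ((1/44)a + 3/121)(44a^3 + 84a^2 - 488a - 480) + (-(1088/121)a^2 - (1088/121)a + 13056/121)
  44a^3 + 84a^2 - 488a - 480 = (-(1331/272)a - 605/136)(-(1088/121)a^2 - (1088/121)a + 13056/121) + (0)
Last nonzero remainder: -(1088/121)a^2 - (1088/121)a + 13056/121. Dividing through by -1088/121 gives the monic gcd a^2 + a - 12.

a^2 + a - 12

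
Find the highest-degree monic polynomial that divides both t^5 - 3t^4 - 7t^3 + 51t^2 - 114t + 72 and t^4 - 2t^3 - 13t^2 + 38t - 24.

Euclidean algorithm in ℚ[t]:
  t^5 - 3t^4 - 7t^3 + 51t^2 - 114t + 72 = (t - 1)(t^4 - 2t^3 - 13t^2 + 38t - 24) + (4t^3 - 52t + 48)
  t^4 - 2t^3 - 13t^2 + 38t - 24 = ((1/4)t - 1/2)(4t^3 - 52t + 48) + (0)
Last nonzero remainder: 4t^3 - 52t + 48. Dividing through by 4 gives the monic gcd t^3 - 13t + 12.

t^3 - 13t + 12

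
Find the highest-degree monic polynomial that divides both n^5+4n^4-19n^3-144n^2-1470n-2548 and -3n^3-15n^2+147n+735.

n^2-49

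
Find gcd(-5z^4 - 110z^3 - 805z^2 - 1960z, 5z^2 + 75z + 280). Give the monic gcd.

Repeated division with remainder:
  -5z^4 - 110z^3 - 805z^2 - 1960z = (-z^2 - 7z)(5z^2 + 75z + 280) + (0)
Last nonzero remainder: 5z^2 + 75z + 280. Dividing through by 5 gives the monic gcd z^2 + 15z + 56.

z^2 + 15z + 56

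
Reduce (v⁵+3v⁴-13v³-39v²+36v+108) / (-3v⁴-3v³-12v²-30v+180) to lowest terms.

Euclidean algorithm in ℚ[v]:
  v⁵+3v⁴-13v³-39v²+36v+108 = (-(1/3)v-2/3)(-3v⁴-3v³-12v²-30v+180) + (-19v³-57v²+76v+228)
  -3v⁴-3v³-12v²-30v+180 = ((3/19)v-6/19)(-19v³-57v²+76v+228) + (-42v²-42v+252)
  -19v³-57v²+76v+228 = ((19/42)v+19/21)(-42v²-42v+252) + (0)
Last nonzero remainder: -42v²-42v+252. Dividing through by -42 gives the monic gcd v²+v-6.
Cancel v²+v-6 from numerator and denominator to get the reduced form.

(-v³-2v²+9v+18)/(3v²+30)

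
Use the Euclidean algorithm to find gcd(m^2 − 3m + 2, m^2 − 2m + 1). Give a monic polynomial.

m − 1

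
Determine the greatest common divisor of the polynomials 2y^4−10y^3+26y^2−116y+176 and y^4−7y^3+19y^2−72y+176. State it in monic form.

By polynomial division,
  2y^4−10y^3+26y^2−116y+176 = (2)(y^4−7y^3+19y^2−72y+176) + (4y^3−12y^2+28y−176)
  y^4−7y^3+19y^2−72y+176 = ((1/4)y−1)(4y^3−12y^2+28y−176) + (0)
Last nonzero remainder: 4y^3−12y^2+28y−176. Dividing through by 4 gives the monic gcd y^3−3y^2+7y−44.

y^3−3y^2+7y−44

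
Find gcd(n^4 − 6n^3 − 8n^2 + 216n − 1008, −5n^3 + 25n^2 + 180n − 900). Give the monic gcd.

By polynomial division,
  n^4 − 6n^3 − 8n^2 + 216n − 1008 = (−(1/5)n + 1/5)(−5n^3 + 25n^2 + 180n − 900) + (23n^2 − 828)
  −5n^3 + 25n^2 + 180n − 900 = (−(5/23)n + 25/23)(23n^2 − 828) + (0)
Last nonzero remainder: 23n^2 − 828. Dividing through by 23 gives the monic gcd n^2 − 36.

n^2 − 36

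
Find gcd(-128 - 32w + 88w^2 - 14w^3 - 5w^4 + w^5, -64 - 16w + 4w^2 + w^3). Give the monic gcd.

Apply the Euclidean algorithm:
  w^5 - 5w^4 - 14w^3 + 88w^2 - 32w - 128 = (w^2 - 9w + 38)(w^3 + 4w^2 - 16w - 64) + (-144w^2 + 2304)
  w^3 + 4w^2 - 16w - 64 = (-(1/144)w - 1/36)(-144w^2 + 2304) + (0)
Last nonzero remainder: -144w^2 + 2304. Dividing through by -144 gives the monic gcd w^2 - 16.

-16 + w^2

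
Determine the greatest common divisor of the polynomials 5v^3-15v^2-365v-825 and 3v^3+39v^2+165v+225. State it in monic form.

v^2+8v+15

Apply the Euclidean algorithm:
  5v^3-15v^2-365v-825 = (5/3)(3v^3+39v^2+165v+225) + (-80v^2-640v-1200)
  3v^3+39v^2+165v+225 = (-(3/80)v-3/16)(-80v^2-640v-1200) + (0)
Last nonzero remainder: -80v^2-640v-1200. Dividing through by -80 gives the monic gcd v^2+8v+15.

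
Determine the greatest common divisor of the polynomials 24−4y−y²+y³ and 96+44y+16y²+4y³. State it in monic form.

3+y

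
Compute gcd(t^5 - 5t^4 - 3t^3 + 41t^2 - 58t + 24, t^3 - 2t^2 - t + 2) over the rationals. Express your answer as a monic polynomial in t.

Repeated division with remainder:
  t^5 - 5t^4 - 3t^3 + 41t^2 - 58t + 24 = (t^2 - 3t - 8)(t^3 - 2t^2 - t + 2) + (20t^2 - 60t + 40)
  t^3 - 2t^2 - t + 2 = ((1/20)t + 1/20)(20t^2 - 60t + 40) + (0)
Last nonzero remainder: 20t^2 - 60t + 40. Dividing through by 20 gives the monic gcd t^2 - 3t + 2.

t^2 - 3t + 2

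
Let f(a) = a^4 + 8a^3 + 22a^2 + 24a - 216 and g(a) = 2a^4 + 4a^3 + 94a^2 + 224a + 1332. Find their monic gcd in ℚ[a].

a^2 + 4a + 18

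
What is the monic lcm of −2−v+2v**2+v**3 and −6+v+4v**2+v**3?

−6−5v+5v**2+5v**3+v**4

Euclidean algorithm in ℚ[v]:
  v**3+2v**2−v−2 = (v**3+4v**2+v−6) + (−2v**2−2v+4)
  v**3+4v**2+v−6 = (−(1/2)v−3/2)(−2v**2−2v+4) + (0)
Last nonzero remainder: −2v**2−2v+4. Dividing through by −2 gives the monic gcd v**2+v−2.
Then lcm(f, g) = f·g / gcd(f, g); expanding and making the result monic gives the answer.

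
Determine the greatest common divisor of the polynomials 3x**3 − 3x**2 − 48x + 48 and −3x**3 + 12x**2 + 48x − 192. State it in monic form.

By polynomial division,
  3x**3 − 3x**2 − 48x + 48 = (−1)(−3x**3 + 12x**2 + 48x − 192) + (9x**2 − 144)
  −3x**3 + 12x**2 + 48x − 192 = (−(1/3)x + 4/3)(9x**2 − 144) + (0)
Last nonzero remainder: 9x**2 − 144. Dividing through by 9 gives the monic gcd x**2 − 16.

x**2 − 16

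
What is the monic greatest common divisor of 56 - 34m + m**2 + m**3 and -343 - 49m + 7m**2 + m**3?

7 + m

Repeated division with remainder:
  m**3 + m**2 - 34m + 56 = (m**3 + 7m**2 - 49m - 343) + (-6m**2 + 15m + 399)
  m**3 + 7m**2 - 49m - 343 = (-(1/6)m - 19/12)(-6m**2 + 15m + 399) + ((165/4)m + 1155/4)
  -6m**2 + 15m + 399 = (-(8/55)m + 76/55)((165/4)m + 1155/4) + (0)
Last nonzero remainder: (165/4)m + 1155/4. Dividing through by 165/4 gives the monic gcd m + 7.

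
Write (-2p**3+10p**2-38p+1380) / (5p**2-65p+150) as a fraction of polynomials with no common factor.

Apply the Euclidean algorithm:
  -2p**3+10p**2-38p+1380 = (-(2/5)p-16/5)(5p**2-65p+150) + (-186p+1860)
  5p**2-65p+150 = (-(5/186)p+5/62)(-186p+1860) + (0)
Last nonzero remainder: -186p+1860. Dividing through by -186 gives the monic gcd p-10.
Cancel p-10 from numerator and denominator to get the reduced form.

(-2p**2-10p-138)/(5p-15)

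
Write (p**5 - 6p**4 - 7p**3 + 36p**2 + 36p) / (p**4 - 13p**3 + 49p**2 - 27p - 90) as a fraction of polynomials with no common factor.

(p**2 + 2p)/(p - 5)

Apply the Euclidean algorithm:
  p**5 - 6p**4 - 7p**3 + 36p**2 + 36p = (p + 7)(p**4 - 13p**3 + 49p**2 - 27p - 90) + (35p**3 - 280p**2 + 315p + 630)
  p**4 - 13p**3 + 49p**2 - 27p - 90 = ((1/35)p - 1/7)(35p**3 - 280p**2 + 315p + 630) + (0)
Last nonzero remainder: 35p**3 - 280p**2 + 315p + 630. Dividing through by 35 gives the monic gcd p**3 - 8p**2 + 9p + 18.
Cancel p**3 - 8p**2 + 9p + 18 from numerator and denominator to get the reduced form.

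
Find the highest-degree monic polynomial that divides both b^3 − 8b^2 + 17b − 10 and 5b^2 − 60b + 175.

b − 5

Repeated division with remainder:
  b^3 − 8b^2 + 17b − 10 = ((1/5)b + 4/5)(5b^2 − 60b + 175) + (30b − 150)
  5b^2 − 60b + 175 = ((1/6)b − 7/6)(30b − 150) + (0)
Last nonzero remainder: 30b − 150. Dividing through by 30 gives the monic gcd b − 5.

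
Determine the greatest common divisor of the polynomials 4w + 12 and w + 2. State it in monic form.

1

Euclidean algorithm in ℚ[w]:
  4w + 12 = (4)(w + 2) + (4)
  w + 2 = ((1/4)w + 1/2)(4) + (0)
The last nonzero remainder is the constant 4, so the polynomials are coprime and gcd = 1.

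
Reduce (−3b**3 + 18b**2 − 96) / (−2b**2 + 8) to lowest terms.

Apply the Euclidean algorithm:
  −3b**3 + 18b**2 − 96 = ((3/2)b − 9)(−2b**2 + 8) + (−12b − 24)
  −2b**2 + 8 = ((1/6)b − 1/3)(−12b − 24) + (0)
Last nonzero remainder: −12b − 24. Dividing through by −12 gives the monic gcd b + 2.
Cancel b + 2 from numerator and denominator to get the reduced form.

(3b**2 − 24b + 48)/(2b − 4)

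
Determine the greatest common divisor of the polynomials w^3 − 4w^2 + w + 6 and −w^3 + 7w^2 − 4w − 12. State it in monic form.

w^2 − w − 2

Euclidean algorithm in ℚ[w]:
  w^3 − 4w^2 + w + 6 = (−1)(−w^3 + 7w^2 − 4w − 12) + (3w^2 − 3w − 6)
  −w^3 + 7w^2 − 4w − 12 = (−(1/3)w + 2)(3w^2 − 3w − 6) + (0)
Last nonzero remainder: 3w^2 − 3w − 6. Dividing through by 3 gives the monic gcd w^2 − w − 2.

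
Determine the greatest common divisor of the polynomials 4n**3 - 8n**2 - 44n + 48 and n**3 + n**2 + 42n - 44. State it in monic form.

n - 1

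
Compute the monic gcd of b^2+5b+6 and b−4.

1

Euclidean algorithm in ℚ[b]:
  b^2+5b+6 = (b+9)(b−4) + (42)
  b−4 = ((1/42)b−2/21)(42) + (0)
The last nonzero remainder is the constant 42, so the polynomials are coprime and gcd = 1.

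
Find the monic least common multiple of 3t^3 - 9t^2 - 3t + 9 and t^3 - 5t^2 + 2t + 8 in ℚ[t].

t^5 - 9t^4 + 25t^3 - 15t^2 - 26t + 24

By polynomial division,
  3t^3 - 9t^2 - 3t + 9 = (3)(t^3 - 5t^2 + 2t + 8) + (6t^2 - 9t - 15)
  t^3 - 5t^2 + 2t + 8 = ((1/6)t - 7/12)(6t^2 - 9t - 15) + (-(3/4)t - 3/4)
  6t^2 - 9t - 15 = (-8t + 20)(-(3/4)t - 3/4) + (0)
Last nonzero remainder: -(3/4)t - 3/4. Dividing through by -3/4 gives the monic gcd t + 1.
Then lcm(f, g) = f·g / gcd(f, g); expanding and making the result monic gives the answer.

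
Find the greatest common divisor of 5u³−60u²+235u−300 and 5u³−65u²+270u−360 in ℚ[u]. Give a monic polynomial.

u²−7u+12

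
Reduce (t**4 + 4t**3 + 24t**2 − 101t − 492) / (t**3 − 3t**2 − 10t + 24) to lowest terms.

(t**2 + 5t + 41)/(t − 2)

Euclidean algorithm in ℚ[t]:
  t**4 + 4t**3 + 24t**2 − 101t − 492 = (t + 7)(t**3 − 3t**2 − 10t + 24) + (55t**2 − 55t − 660)
  t**3 − 3t**2 − 10t + 24 = ((1/55)t − 2/55)(55t**2 − 55t − 660) + (0)
Last nonzero remainder: 55t**2 − 55t − 660. Dividing through by 55 gives the monic gcd t**2 − t − 12.
Cancel t**2 − t − 12 from numerator and denominator to get the reduced form.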